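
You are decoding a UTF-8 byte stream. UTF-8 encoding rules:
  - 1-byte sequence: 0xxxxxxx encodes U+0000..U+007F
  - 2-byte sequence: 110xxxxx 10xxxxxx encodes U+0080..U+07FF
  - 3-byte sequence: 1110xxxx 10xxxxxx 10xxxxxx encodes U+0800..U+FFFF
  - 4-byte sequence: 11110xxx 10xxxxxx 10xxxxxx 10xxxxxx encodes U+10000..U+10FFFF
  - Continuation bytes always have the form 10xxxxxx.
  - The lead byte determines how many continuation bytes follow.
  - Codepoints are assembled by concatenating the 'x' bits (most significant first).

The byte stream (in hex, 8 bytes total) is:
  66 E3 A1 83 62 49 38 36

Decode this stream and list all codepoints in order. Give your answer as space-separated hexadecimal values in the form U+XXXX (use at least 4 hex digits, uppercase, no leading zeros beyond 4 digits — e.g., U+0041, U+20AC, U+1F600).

Answer: U+0066 U+3843 U+0062 U+0049 U+0038 U+0036

Derivation:
Byte[0]=66: 1-byte ASCII. cp=U+0066
Byte[1]=E3: 3-byte lead, need 2 cont bytes. acc=0x3
Byte[2]=A1: continuation. acc=(acc<<6)|0x21=0xE1
Byte[3]=83: continuation. acc=(acc<<6)|0x03=0x3843
Completed: cp=U+3843 (starts at byte 1)
Byte[4]=62: 1-byte ASCII. cp=U+0062
Byte[5]=49: 1-byte ASCII. cp=U+0049
Byte[6]=38: 1-byte ASCII. cp=U+0038
Byte[7]=36: 1-byte ASCII. cp=U+0036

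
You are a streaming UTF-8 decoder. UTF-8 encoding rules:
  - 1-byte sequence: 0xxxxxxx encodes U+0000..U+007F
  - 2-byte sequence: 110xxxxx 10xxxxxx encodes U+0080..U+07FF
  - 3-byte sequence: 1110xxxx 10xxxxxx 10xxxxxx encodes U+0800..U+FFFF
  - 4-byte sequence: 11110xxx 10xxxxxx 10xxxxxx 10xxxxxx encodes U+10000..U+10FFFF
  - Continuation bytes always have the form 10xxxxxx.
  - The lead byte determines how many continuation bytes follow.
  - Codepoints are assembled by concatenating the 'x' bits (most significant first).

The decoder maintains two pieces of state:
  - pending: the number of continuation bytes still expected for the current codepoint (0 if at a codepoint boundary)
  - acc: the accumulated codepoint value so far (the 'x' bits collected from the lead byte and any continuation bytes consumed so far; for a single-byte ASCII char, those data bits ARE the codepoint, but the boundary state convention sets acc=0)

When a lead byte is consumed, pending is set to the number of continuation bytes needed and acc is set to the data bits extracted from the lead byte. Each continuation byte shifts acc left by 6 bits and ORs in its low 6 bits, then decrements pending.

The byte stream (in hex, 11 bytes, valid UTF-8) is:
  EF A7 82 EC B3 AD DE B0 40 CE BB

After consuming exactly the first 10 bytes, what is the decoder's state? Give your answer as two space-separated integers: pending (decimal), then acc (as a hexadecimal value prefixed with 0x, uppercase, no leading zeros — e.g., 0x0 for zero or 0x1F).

Byte[0]=EF: 3-byte lead. pending=2, acc=0xF
Byte[1]=A7: continuation. acc=(acc<<6)|0x27=0x3E7, pending=1
Byte[2]=82: continuation. acc=(acc<<6)|0x02=0xF9C2, pending=0
Byte[3]=EC: 3-byte lead. pending=2, acc=0xC
Byte[4]=B3: continuation. acc=(acc<<6)|0x33=0x333, pending=1
Byte[5]=AD: continuation. acc=(acc<<6)|0x2D=0xCCED, pending=0
Byte[6]=DE: 2-byte lead. pending=1, acc=0x1E
Byte[7]=B0: continuation. acc=(acc<<6)|0x30=0x7B0, pending=0
Byte[8]=40: 1-byte. pending=0, acc=0x0
Byte[9]=CE: 2-byte lead. pending=1, acc=0xE

Answer: 1 0xE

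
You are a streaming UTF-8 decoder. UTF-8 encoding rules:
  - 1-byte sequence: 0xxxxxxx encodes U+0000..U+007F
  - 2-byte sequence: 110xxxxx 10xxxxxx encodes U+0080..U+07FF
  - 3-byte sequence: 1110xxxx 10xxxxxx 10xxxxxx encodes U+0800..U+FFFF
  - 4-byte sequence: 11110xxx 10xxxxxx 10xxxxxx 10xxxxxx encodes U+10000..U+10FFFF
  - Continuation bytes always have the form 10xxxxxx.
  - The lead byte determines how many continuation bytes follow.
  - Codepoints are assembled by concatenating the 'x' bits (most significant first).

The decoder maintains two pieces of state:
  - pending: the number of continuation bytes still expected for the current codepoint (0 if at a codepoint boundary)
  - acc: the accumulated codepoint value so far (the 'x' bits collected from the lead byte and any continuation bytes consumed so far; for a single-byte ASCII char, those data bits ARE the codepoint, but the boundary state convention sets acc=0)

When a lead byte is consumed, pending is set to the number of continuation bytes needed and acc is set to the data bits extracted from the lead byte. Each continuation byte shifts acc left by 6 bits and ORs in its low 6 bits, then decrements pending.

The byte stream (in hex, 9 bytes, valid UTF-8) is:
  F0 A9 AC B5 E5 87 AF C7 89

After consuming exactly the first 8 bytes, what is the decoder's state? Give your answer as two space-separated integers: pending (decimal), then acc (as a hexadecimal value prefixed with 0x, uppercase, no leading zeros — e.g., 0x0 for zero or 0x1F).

Answer: 1 0x7

Derivation:
Byte[0]=F0: 4-byte lead. pending=3, acc=0x0
Byte[1]=A9: continuation. acc=(acc<<6)|0x29=0x29, pending=2
Byte[2]=AC: continuation. acc=(acc<<6)|0x2C=0xA6C, pending=1
Byte[3]=B5: continuation. acc=(acc<<6)|0x35=0x29B35, pending=0
Byte[4]=E5: 3-byte lead. pending=2, acc=0x5
Byte[5]=87: continuation. acc=(acc<<6)|0x07=0x147, pending=1
Byte[6]=AF: continuation. acc=(acc<<6)|0x2F=0x51EF, pending=0
Byte[7]=C7: 2-byte lead. pending=1, acc=0x7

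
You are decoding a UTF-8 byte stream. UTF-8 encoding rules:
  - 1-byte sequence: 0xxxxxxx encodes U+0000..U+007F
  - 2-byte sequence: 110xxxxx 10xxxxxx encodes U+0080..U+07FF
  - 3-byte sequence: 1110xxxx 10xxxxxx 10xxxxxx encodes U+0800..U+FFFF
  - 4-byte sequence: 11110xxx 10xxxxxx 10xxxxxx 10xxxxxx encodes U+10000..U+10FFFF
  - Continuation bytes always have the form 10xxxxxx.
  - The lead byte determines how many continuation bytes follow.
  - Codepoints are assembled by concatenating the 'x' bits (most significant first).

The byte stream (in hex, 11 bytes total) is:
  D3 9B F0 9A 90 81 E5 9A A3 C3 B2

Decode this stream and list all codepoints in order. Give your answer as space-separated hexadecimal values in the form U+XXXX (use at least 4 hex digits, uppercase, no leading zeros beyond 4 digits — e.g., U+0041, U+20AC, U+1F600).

Byte[0]=D3: 2-byte lead, need 1 cont bytes. acc=0x13
Byte[1]=9B: continuation. acc=(acc<<6)|0x1B=0x4DB
Completed: cp=U+04DB (starts at byte 0)
Byte[2]=F0: 4-byte lead, need 3 cont bytes. acc=0x0
Byte[3]=9A: continuation. acc=(acc<<6)|0x1A=0x1A
Byte[4]=90: continuation. acc=(acc<<6)|0x10=0x690
Byte[5]=81: continuation. acc=(acc<<6)|0x01=0x1A401
Completed: cp=U+1A401 (starts at byte 2)
Byte[6]=E5: 3-byte lead, need 2 cont bytes. acc=0x5
Byte[7]=9A: continuation. acc=(acc<<6)|0x1A=0x15A
Byte[8]=A3: continuation. acc=(acc<<6)|0x23=0x56A3
Completed: cp=U+56A3 (starts at byte 6)
Byte[9]=C3: 2-byte lead, need 1 cont bytes. acc=0x3
Byte[10]=B2: continuation. acc=(acc<<6)|0x32=0xF2
Completed: cp=U+00F2 (starts at byte 9)

Answer: U+04DB U+1A401 U+56A3 U+00F2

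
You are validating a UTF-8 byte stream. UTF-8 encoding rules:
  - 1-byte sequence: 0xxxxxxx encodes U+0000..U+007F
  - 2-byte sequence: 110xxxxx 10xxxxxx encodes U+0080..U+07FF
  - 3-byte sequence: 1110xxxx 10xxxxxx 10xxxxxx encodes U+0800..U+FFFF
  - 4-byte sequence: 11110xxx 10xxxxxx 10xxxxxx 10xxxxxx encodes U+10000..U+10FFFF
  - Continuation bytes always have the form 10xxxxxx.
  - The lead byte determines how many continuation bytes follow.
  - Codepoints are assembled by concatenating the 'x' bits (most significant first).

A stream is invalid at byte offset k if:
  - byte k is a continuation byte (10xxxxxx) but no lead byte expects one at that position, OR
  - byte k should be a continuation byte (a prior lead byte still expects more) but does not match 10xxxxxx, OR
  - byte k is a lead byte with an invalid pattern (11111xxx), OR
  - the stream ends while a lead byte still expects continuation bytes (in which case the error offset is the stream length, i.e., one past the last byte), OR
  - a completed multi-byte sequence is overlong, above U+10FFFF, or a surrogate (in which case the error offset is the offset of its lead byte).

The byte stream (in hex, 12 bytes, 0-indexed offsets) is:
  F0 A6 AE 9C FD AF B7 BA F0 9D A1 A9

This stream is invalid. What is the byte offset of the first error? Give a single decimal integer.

Answer: 4

Derivation:
Byte[0]=F0: 4-byte lead, need 3 cont bytes. acc=0x0
Byte[1]=A6: continuation. acc=(acc<<6)|0x26=0x26
Byte[2]=AE: continuation. acc=(acc<<6)|0x2E=0x9AE
Byte[3]=9C: continuation. acc=(acc<<6)|0x1C=0x26B9C
Completed: cp=U+26B9C (starts at byte 0)
Byte[4]=FD: INVALID lead byte (not 0xxx/110x/1110/11110)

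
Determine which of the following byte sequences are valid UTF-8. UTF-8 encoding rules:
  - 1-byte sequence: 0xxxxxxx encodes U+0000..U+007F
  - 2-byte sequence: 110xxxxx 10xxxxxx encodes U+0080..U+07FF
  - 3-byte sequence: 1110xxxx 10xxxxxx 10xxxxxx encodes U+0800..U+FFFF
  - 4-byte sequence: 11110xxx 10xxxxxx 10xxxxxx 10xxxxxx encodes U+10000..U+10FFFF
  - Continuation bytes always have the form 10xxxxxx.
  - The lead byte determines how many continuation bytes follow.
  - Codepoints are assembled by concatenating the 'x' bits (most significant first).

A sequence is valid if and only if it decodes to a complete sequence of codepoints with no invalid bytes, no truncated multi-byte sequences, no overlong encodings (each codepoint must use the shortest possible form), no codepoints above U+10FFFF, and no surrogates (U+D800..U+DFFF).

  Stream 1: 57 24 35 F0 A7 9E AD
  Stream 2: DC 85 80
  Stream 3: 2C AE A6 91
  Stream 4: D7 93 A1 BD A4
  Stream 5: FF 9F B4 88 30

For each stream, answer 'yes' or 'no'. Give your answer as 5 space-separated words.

Stream 1: decodes cleanly. VALID
Stream 2: error at byte offset 2. INVALID
Stream 3: error at byte offset 1. INVALID
Stream 4: error at byte offset 2. INVALID
Stream 5: error at byte offset 0. INVALID

Answer: yes no no no no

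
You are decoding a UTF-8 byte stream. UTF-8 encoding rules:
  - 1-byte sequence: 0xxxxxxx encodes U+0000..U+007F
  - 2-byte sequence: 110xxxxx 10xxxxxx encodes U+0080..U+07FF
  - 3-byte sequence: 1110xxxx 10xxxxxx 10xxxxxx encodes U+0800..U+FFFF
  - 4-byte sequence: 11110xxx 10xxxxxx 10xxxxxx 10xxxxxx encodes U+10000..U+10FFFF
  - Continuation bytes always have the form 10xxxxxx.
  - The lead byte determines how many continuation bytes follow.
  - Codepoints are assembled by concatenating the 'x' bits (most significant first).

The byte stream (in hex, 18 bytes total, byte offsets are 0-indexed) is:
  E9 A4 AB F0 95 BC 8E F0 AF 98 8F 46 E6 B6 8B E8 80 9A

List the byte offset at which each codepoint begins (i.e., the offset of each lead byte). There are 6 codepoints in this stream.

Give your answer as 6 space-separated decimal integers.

Byte[0]=E9: 3-byte lead, need 2 cont bytes. acc=0x9
Byte[1]=A4: continuation. acc=(acc<<6)|0x24=0x264
Byte[2]=AB: continuation. acc=(acc<<6)|0x2B=0x992B
Completed: cp=U+992B (starts at byte 0)
Byte[3]=F0: 4-byte lead, need 3 cont bytes. acc=0x0
Byte[4]=95: continuation. acc=(acc<<6)|0x15=0x15
Byte[5]=BC: continuation. acc=(acc<<6)|0x3C=0x57C
Byte[6]=8E: continuation. acc=(acc<<6)|0x0E=0x15F0E
Completed: cp=U+15F0E (starts at byte 3)
Byte[7]=F0: 4-byte lead, need 3 cont bytes. acc=0x0
Byte[8]=AF: continuation. acc=(acc<<6)|0x2F=0x2F
Byte[9]=98: continuation. acc=(acc<<6)|0x18=0xBD8
Byte[10]=8F: continuation. acc=(acc<<6)|0x0F=0x2F60F
Completed: cp=U+2F60F (starts at byte 7)
Byte[11]=46: 1-byte ASCII. cp=U+0046
Byte[12]=E6: 3-byte lead, need 2 cont bytes. acc=0x6
Byte[13]=B6: continuation. acc=(acc<<6)|0x36=0x1B6
Byte[14]=8B: continuation. acc=(acc<<6)|0x0B=0x6D8B
Completed: cp=U+6D8B (starts at byte 12)
Byte[15]=E8: 3-byte lead, need 2 cont bytes. acc=0x8
Byte[16]=80: continuation. acc=(acc<<6)|0x00=0x200
Byte[17]=9A: continuation. acc=(acc<<6)|0x1A=0x801A
Completed: cp=U+801A (starts at byte 15)

Answer: 0 3 7 11 12 15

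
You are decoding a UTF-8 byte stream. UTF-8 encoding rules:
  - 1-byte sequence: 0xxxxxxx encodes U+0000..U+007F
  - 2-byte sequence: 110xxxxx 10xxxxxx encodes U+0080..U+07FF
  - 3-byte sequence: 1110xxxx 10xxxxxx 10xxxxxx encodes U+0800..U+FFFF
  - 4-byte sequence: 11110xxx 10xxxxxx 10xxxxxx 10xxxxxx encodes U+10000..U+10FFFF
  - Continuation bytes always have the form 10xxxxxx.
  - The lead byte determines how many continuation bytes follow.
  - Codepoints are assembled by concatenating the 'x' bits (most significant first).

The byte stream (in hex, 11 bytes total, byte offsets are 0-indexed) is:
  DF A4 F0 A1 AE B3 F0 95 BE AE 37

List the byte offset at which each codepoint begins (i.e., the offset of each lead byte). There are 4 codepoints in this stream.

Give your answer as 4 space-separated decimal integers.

Answer: 0 2 6 10

Derivation:
Byte[0]=DF: 2-byte lead, need 1 cont bytes. acc=0x1F
Byte[1]=A4: continuation. acc=(acc<<6)|0x24=0x7E4
Completed: cp=U+07E4 (starts at byte 0)
Byte[2]=F0: 4-byte lead, need 3 cont bytes. acc=0x0
Byte[3]=A1: continuation. acc=(acc<<6)|0x21=0x21
Byte[4]=AE: continuation. acc=(acc<<6)|0x2E=0x86E
Byte[5]=B3: continuation. acc=(acc<<6)|0x33=0x21BB3
Completed: cp=U+21BB3 (starts at byte 2)
Byte[6]=F0: 4-byte lead, need 3 cont bytes. acc=0x0
Byte[7]=95: continuation. acc=(acc<<6)|0x15=0x15
Byte[8]=BE: continuation. acc=(acc<<6)|0x3E=0x57E
Byte[9]=AE: continuation. acc=(acc<<6)|0x2E=0x15FAE
Completed: cp=U+15FAE (starts at byte 6)
Byte[10]=37: 1-byte ASCII. cp=U+0037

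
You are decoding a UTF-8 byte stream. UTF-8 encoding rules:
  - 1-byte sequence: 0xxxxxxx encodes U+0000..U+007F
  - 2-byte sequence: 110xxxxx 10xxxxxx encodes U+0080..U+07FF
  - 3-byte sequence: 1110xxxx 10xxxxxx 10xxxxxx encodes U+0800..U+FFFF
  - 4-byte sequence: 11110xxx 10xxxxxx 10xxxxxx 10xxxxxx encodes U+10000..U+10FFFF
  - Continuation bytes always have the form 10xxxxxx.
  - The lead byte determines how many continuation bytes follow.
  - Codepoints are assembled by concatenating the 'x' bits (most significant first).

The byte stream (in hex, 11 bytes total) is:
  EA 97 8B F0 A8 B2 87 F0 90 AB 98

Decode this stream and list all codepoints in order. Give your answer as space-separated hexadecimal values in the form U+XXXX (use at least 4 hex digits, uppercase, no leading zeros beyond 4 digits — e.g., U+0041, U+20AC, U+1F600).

Answer: U+A5CB U+28C87 U+10AD8

Derivation:
Byte[0]=EA: 3-byte lead, need 2 cont bytes. acc=0xA
Byte[1]=97: continuation. acc=(acc<<6)|0x17=0x297
Byte[2]=8B: continuation. acc=(acc<<6)|0x0B=0xA5CB
Completed: cp=U+A5CB (starts at byte 0)
Byte[3]=F0: 4-byte lead, need 3 cont bytes. acc=0x0
Byte[4]=A8: continuation. acc=(acc<<6)|0x28=0x28
Byte[5]=B2: continuation. acc=(acc<<6)|0x32=0xA32
Byte[6]=87: continuation. acc=(acc<<6)|0x07=0x28C87
Completed: cp=U+28C87 (starts at byte 3)
Byte[7]=F0: 4-byte lead, need 3 cont bytes. acc=0x0
Byte[8]=90: continuation. acc=(acc<<6)|0x10=0x10
Byte[9]=AB: continuation. acc=(acc<<6)|0x2B=0x42B
Byte[10]=98: continuation. acc=(acc<<6)|0x18=0x10AD8
Completed: cp=U+10AD8 (starts at byte 7)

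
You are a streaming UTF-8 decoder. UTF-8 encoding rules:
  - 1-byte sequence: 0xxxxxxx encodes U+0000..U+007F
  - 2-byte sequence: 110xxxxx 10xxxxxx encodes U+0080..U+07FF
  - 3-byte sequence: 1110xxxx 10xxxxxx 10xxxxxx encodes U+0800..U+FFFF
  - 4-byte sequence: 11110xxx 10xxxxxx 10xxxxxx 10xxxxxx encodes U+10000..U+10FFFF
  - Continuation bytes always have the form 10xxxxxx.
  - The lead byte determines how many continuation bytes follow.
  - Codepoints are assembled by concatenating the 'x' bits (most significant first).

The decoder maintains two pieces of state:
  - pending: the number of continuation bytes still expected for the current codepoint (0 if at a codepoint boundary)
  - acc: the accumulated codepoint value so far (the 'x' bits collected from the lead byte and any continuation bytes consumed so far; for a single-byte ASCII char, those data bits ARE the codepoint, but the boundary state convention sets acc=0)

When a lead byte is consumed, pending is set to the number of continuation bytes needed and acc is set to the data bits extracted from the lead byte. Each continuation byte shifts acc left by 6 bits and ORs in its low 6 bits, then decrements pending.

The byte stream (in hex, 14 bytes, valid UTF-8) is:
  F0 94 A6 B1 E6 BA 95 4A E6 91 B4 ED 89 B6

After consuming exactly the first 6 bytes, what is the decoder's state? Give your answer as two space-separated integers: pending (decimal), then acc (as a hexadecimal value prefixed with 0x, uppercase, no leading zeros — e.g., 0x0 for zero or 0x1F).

Answer: 1 0x1BA

Derivation:
Byte[0]=F0: 4-byte lead. pending=3, acc=0x0
Byte[1]=94: continuation. acc=(acc<<6)|0x14=0x14, pending=2
Byte[2]=A6: continuation. acc=(acc<<6)|0x26=0x526, pending=1
Byte[3]=B1: continuation. acc=(acc<<6)|0x31=0x149B1, pending=0
Byte[4]=E6: 3-byte lead. pending=2, acc=0x6
Byte[5]=BA: continuation. acc=(acc<<6)|0x3A=0x1BA, pending=1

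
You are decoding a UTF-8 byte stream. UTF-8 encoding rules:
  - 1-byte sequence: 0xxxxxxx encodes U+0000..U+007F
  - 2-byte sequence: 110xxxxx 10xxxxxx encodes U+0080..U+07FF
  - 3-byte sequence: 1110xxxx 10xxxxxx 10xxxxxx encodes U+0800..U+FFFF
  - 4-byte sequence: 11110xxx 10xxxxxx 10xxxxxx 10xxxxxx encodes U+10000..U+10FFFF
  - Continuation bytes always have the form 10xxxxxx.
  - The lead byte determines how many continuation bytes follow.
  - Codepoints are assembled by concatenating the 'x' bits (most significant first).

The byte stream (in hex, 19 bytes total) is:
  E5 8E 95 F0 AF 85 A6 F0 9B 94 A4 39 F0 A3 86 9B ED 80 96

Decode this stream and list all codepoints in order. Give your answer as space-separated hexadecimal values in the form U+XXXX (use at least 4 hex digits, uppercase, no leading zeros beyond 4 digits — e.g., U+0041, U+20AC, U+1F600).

Byte[0]=E5: 3-byte lead, need 2 cont bytes. acc=0x5
Byte[1]=8E: continuation. acc=(acc<<6)|0x0E=0x14E
Byte[2]=95: continuation. acc=(acc<<6)|0x15=0x5395
Completed: cp=U+5395 (starts at byte 0)
Byte[3]=F0: 4-byte lead, need 3 cont bytes. acc=0x0
Byte[4]=AF: continuation. acc=(acc<<6)|0x2F=0x2F
Byte[5]=85: continuation. acc=(acc<<6)|0x05=0xBC5
Byte[6]=A6: continuation. acc=(acc<<6)|0x26=0x2F166
Completed: cp=U+2F166 (starts at byte 3)
Byte[7]=F0: 4-byte lead, need 3 cont bytes. acc=0x0
Byte[8]=9B: continuation. acc=(acc<<6)|0x1B=0x1B
Byte[9]=94: continuation. acc=(acc<<6)|0x14=0x6D4
Byte[10]=A4: continuation. acc=(acc<<6)|0x24=0x1B524
Completed: cp=U+1B524 (starts at byte 7)
Byte[11]=39: 1-byte ASCII. cp=U+0039
Byte[12]=F0: 4-byte lead, need 3 cont bytes. acc=0x0
Byte[13]=A3: continuation. acc=(acc<<6)|0x23=0x23
Byte[14]=86: continuation. acc=(acc<<6)|0x06=0x8C6
Byte[15]=9B: continuation. acc=(acc<<6)|0x1B=0x2319B
Completed: cp=U+2319B (starts at byte 12)
Byte[16]=ED: 3-byte lead, need 2 cont bytes. acc=0xD
Byte[17]=80: continuation. acc=(acc<<6)|0x00=0x340
Byte[18]=96: continuation. acc=(acc<<6)|0x16=0xD016
Completed: cp=U+D016 (starts at byte 16)

Answer: U+5395 U+2F166 U+1B524 U+0039 U+2319B U+D016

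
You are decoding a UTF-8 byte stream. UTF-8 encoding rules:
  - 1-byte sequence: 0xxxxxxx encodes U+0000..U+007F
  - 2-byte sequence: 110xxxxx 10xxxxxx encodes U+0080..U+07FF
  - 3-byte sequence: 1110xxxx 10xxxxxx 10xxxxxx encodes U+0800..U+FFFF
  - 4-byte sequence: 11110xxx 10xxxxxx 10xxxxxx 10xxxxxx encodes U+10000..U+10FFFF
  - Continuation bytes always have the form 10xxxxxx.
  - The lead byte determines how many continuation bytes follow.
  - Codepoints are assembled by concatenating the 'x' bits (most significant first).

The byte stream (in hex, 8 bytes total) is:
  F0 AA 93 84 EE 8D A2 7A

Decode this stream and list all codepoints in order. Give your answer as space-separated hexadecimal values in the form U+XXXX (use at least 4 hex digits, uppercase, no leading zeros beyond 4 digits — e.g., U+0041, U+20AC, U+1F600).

Answer: U+2A4C4 U+E362 U+007A

Derivation:
Byte[0]=F0: 4-byte lead, need 3 cont bytes. acc=0x0
Byte[1]=AA: continuation. acc=(acc<<6)|0x2A=0x2A
Byte[2]=93: continuation. acc=(acc<<6)|0x13=0xA93
Byte[3]=84: continuation. acc=(acc<<6)|0x04=0x2A4C4
Completed: cp=U+2A4C4 (starts at byte 0)
Byte[4]=EE: 3-byte lead, need 2 cont bytes. acc=0xE
Byte[5]=8D: continuation. acc=(acc<<6)|0x0D=0x38D
Byte[6]=A2: continuation. acc=(acc<<6)|0x22=0xE362
Completed: cp=U+E362 (starts at byte 4)
Byte[7]=7A: 1-byte ASCII. cp=U+007A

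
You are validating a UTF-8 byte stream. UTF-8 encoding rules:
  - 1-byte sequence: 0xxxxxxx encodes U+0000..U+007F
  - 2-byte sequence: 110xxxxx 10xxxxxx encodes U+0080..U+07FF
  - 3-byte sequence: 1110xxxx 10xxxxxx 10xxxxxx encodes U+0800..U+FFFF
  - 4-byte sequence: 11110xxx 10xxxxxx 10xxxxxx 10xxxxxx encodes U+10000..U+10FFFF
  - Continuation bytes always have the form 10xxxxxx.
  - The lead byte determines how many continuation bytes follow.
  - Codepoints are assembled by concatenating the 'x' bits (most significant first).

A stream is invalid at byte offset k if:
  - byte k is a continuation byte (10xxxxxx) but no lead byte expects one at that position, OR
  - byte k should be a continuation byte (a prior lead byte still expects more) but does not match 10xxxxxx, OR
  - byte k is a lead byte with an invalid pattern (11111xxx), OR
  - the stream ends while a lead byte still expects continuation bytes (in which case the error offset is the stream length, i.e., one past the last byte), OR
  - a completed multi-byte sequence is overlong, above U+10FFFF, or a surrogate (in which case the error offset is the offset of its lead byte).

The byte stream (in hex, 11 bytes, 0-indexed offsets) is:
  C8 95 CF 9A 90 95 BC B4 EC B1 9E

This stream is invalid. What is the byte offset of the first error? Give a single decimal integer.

Byte[0]=C8: 2-byte lead, need 1 cont bytes. acc=0x8
Byte[1]=95: continuation. acc=(acc<<6)|0x15=0x215
Completed: cp=U+0215 (starts at byte 0)
Byte[2]=CF: 2-byte lead, need 1 cont bytes. acc=0xF
Byte[3]=9A: continuation. acc=(acc<<6)|0x1A=0x3DA
Completed: cp=U+03DA (starts at byte 2)
Byte[4]=90: INVALID lead byte (not 0xxx/110x/1110/11110)

Answer: 4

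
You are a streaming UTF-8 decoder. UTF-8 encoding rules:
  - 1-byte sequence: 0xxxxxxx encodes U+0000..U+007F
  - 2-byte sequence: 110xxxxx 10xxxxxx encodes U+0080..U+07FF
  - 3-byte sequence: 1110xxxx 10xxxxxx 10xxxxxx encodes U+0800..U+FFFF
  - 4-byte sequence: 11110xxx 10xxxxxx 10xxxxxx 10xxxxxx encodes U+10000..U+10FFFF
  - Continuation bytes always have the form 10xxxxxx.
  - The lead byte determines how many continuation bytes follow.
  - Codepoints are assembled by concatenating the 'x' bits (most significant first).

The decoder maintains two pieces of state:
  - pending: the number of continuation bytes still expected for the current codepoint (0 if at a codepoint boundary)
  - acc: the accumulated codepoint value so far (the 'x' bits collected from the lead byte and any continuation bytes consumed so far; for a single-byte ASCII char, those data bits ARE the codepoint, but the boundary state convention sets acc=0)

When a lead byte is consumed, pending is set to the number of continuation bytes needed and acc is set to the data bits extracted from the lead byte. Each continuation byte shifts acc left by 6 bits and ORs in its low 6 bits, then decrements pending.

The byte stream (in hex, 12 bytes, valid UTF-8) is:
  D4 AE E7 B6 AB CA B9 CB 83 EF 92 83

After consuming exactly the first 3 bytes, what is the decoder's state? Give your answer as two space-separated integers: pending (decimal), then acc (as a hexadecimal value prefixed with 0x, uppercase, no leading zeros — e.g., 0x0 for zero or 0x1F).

Answer: 2 0x7

Derivation:
Byte[0]=D4: 2-byte lead. pending=1, acc=0x14
Byte[1]=AE: continuation. acc=(acc<<6)|0x2E=0x52E, pending=0
Byte[2]=E7: 3-byte lead. pending=2, acc=0x7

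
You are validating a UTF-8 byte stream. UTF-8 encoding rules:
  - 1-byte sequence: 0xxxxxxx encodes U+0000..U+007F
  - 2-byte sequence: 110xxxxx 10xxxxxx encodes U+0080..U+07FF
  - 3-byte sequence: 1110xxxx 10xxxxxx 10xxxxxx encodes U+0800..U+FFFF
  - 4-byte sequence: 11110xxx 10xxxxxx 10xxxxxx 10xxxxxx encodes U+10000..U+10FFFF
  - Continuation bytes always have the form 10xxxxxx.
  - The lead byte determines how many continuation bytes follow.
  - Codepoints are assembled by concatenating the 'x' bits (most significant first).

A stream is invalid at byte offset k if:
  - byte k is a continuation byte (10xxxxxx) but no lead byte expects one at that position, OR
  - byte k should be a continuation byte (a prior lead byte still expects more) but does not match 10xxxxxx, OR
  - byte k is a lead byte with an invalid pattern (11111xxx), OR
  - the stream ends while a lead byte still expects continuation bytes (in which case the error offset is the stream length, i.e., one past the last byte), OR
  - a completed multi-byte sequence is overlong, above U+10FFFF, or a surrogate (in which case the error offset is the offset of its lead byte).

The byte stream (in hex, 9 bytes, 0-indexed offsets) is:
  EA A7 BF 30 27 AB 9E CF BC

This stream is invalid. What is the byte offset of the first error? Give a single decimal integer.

Answer: 5

Derivation:
Byte[0]=EA: 3-byte lead, need 2 cont bytes. acc=0xA
Byte[1]=A7: continuation. acc=(acc<<6)|0x27=0x2A7
Byte[2]=BF: continuation. acc=(acc<<6)|0x3F=0xA9FF
Completed: cp=U+A9FF (starts at byte 0)
Byte[3]=30: 1-byte ASCII. cp=U+0030
Byte[4]=27: 1-byte ASCII. cp=U+0027
Byte[5]=AB: INVALID lead byte (not 0xxx/110x/1110/11110)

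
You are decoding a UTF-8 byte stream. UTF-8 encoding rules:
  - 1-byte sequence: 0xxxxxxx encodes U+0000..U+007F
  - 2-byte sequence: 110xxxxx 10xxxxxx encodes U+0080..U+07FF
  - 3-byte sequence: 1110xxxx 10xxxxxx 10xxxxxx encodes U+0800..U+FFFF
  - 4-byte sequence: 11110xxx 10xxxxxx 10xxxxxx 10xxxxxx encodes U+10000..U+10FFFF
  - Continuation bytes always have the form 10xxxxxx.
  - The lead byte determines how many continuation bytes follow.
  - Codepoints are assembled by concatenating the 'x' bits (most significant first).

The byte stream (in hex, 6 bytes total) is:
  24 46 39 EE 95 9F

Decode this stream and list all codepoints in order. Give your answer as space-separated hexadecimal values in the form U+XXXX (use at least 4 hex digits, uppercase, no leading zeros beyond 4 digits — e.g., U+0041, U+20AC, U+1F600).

Answer: U+0024 U+0046 U+0039 U+E55F

Derivation:
Byte[0]=24: 1-byte ASCII. cp=U+0024
Byte[1]=46: 1-byte ASCII. cp=U+0046
Byte[2]=39: 1-byte ASCII. cp=U+0039
Byte[3]=EE: 3-byte lead, need 2 cont bytes. acc=0xE
Byte[4]=95: continuation. acc=(acc<<6)|0x15=0x395
Byte[5]=9F: continuation. acc=(acc<<6)|0x1F=0xE55F
Completed: cp=U+E55F (starts at byte 3)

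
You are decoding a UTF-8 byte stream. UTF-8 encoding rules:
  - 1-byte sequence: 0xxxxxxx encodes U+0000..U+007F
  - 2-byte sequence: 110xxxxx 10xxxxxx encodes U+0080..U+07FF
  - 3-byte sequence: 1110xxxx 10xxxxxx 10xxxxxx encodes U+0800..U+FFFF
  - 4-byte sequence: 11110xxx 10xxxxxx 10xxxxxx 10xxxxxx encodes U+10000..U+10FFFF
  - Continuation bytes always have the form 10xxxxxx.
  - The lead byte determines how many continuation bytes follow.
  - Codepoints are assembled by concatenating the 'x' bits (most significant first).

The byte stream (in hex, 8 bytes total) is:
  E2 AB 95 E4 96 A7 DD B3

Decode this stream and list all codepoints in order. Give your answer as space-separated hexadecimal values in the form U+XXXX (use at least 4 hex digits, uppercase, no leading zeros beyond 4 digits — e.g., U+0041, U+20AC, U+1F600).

Answer: U+2AD5 U+45A7 U+0773

Derivation:
Byte[0]=E2: 3-byte lead, need 2 cont bytes. acc=0x2
Byte[1]=AB: continuation. acc=(acc<<6)|0x2B=0xAB
Byte[2]=95: continuation. acc=(acc<<6)|0x15=0x2AD5
Completed: cp=U+2AD5 (starts at byte 0)
Byte[3]=E4: 3-byte lead, need 2 cont bytes. acc=0x4
Byte[4]=96: continuation. acc=(acc<<6)|0x16=0x116
Byte[5]=A7: continuation. acc=(acc<<6)|0x27=0x45A7
Completed: cp=U+45A7 (starts at byte 3)
Byte[6]=DD: 2-byte lead, need 1 cont bytes. acc=0x1D
Byte[7]=B3: continuation. acc=(acc<<6)|0x33=0x773
Completed: cp=U+0773 (starts at byte 6)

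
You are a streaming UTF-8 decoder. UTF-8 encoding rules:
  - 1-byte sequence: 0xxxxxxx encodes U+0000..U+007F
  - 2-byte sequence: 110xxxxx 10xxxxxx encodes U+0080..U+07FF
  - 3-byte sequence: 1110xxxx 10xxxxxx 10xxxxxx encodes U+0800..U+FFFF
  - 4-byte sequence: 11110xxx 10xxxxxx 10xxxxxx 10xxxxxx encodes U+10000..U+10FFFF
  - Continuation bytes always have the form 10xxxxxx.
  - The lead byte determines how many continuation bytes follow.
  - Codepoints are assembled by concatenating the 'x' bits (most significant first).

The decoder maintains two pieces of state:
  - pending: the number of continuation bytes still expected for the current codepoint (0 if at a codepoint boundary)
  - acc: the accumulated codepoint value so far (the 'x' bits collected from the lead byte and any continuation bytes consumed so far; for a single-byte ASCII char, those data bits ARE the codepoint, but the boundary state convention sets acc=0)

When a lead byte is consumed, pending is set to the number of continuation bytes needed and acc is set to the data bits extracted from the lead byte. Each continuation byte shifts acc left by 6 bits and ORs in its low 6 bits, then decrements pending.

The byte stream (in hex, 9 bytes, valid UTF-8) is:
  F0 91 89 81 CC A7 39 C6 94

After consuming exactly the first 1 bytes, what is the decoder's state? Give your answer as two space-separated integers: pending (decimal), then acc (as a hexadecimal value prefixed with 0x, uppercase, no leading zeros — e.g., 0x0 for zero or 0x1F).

Answer: 3 0x0

Derivation:
Byte[0]=F0: 4-byte lead. pending=3, acc=0x0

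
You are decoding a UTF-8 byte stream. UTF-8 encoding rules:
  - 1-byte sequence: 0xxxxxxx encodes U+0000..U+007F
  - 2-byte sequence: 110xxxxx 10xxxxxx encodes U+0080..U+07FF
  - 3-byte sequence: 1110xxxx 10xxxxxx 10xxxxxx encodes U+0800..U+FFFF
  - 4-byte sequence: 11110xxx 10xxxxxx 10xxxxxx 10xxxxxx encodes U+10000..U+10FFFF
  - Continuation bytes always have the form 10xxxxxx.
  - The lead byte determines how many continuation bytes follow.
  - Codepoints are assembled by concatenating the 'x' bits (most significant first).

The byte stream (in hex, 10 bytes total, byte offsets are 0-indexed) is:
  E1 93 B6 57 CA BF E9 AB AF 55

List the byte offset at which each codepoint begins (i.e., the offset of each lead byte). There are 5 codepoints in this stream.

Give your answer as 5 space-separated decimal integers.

Answer: 0 3 4 6 9

Derivation:
Byte[0]=E1: 3-byte lead, need 2 cont bytes. acc=0x1
Byte[1]=93: continuation. acc=(acc<<6)|0x13=0x53
Byte[2]=B6: continuation. acc=(acc<<6)|0x36=0x14F6
Completed: cp=U+14F6 (starts at byte 0)
Byte[3]=57: 1-byte ASCII. cp=U+0057
Byte[4]=CA: 2-byte lead, need 1 cont bytes. acc=0xA
Byte[5]=BF: continuation. acc=(acc<<6)|0x3F=0x2BF
Completed: cp=U+02BF (starts at byte 4)
Byte[6]=E9: 3-byte lead, need 2 cont bytes. acc=0x9
Byte[7]=AB: continuation. acc=(acc<<6)|0x2B=0x26B
Byte[8]=AF: continuation. acc=(acc<<6)|0x2F=0x9AEF
Completed: cp=U+9AEF (starts at byte 6)
Byte[9]=55: 1-byte ASCII. cp=U+0055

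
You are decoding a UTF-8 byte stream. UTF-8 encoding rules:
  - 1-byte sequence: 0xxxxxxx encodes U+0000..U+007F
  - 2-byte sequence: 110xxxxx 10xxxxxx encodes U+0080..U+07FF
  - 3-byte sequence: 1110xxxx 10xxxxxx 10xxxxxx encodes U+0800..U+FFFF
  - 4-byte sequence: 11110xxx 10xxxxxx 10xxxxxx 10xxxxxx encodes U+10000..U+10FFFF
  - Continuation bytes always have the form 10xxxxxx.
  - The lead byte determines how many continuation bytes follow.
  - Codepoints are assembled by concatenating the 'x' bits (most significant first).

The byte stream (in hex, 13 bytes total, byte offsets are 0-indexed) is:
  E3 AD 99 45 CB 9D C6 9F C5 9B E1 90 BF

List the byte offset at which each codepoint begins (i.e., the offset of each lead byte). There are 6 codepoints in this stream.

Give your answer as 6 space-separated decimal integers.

Byte[0]=E3: 3-byte lead, need 2 cont bytes. acc=0x3
Byte[1]=AD: continuation. acc=(acc<<6)|0x2D=0xED
Byte[2]=99: continuation. acc=(acc<<6)|0x19=0x3B59
Completed: cp=U+3B59 (starts at byte 0)
Byte[3]=45: 1-byte ASCII. cp=U+0045
Byte[4]=CB: 2-byte lead, need 1 cont bytes. acc=0xB
Byte[5]=9D: continuation. acc=(acc<<6)|0x1D=0x2DD
Completed: cp=U+02DD (starts at byte 4)
Byte[6]=C6: 2-byte lead, need 1 cont bytes. acc=0x6
Byte[7]=9F: continuation. acc=(acc<<6)|0x1F=0x19F
Completed: cp=U+019F (starts at byte 6)
Byte[8]=C5: 2-byte lead, need 1 cont bytes. acc=0x5
Byte[9]=9B: continuation. acc=(acc<<6)|0x1B=0x15B
Completed: cp=U+015B (starts at byte 8)
Byte[10]=E1: 3-byte lead, need 2 cont bytes. acc=0x1
Byte[11]=90: continuation. acc=(acc<<6)|0x10=0x50
Byte[12]=BF: continuation. acc=(acc<<6)|0x3F=0x143F
Completed: cp=U+143F (starts at byte 10)

Answer: 0 3 4 6 8 10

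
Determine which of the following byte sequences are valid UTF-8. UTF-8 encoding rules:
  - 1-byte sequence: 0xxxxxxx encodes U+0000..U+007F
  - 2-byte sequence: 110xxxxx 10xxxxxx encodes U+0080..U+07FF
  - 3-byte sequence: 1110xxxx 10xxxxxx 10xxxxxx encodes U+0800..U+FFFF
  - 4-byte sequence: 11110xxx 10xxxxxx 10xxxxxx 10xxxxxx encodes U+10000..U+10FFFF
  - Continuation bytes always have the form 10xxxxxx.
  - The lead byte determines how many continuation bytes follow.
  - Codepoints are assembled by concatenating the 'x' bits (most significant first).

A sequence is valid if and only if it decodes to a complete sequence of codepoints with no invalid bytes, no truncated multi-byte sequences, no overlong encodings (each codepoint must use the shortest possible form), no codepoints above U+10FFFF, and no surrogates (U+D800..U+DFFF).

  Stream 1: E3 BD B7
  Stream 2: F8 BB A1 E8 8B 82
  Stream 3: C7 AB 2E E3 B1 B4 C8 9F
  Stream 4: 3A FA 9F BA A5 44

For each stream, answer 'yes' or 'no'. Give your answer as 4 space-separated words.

Answer: yes no yes no

Derivation:
Stream 1: decodes cleanly. VALID
Stream 2: error at byte offset 0. INVALID
Stream 3: decodes cleanly. VALID
Stream 4: error at byte offset 1. INVALID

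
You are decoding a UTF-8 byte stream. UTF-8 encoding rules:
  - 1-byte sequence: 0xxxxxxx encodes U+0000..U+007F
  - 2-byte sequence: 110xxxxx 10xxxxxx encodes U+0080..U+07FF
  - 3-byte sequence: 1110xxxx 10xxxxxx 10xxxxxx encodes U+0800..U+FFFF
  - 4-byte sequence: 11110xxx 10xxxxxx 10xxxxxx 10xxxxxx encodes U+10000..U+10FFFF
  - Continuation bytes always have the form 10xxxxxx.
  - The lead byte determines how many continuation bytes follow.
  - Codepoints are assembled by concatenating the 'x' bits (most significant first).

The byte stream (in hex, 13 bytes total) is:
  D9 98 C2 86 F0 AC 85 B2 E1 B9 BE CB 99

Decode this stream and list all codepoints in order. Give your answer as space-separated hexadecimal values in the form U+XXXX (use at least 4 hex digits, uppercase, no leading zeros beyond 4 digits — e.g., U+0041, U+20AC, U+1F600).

Byte[0]=D9: 2-byte lead, need 1 cont bytes. acc=0x19
Byte[1]=98: continuation. acc=(acc<<6)|0x18=0x658
Completed: cp=U+0658 (starts at byte 0)
Byte[2]=C2: 2-byte lead, need 1 cont bytes. acc=0x2
Byte[3]=86: continuation. acc=(acc<<6)|0x06=0x86
Completed: cp=U+0086 (starts at byte 2)
Byte[4]=F0: 4-byte lead, need 3 cont bytes. acc=0x0
Byte[5]=AC: continuation. acc=(acc<<6)|0x2C=0x2C
Byte[6]=85: continuation. acc=(acc<<6)|0x05=0xB05
Byte[7]=B2: continuation. acc=(acc<<6)|0x32=0x2C172
Completed: cp=U+2C172 (starts at byte 4)
Byte[8]=E1: 3-byte lead, need 2 cont bytes. acc=0x1
Byte[9]=B9: continuation. acc=(acc<<6)|0x39=0x79
Byte[10]=BE: continuation. acc=(acc<<6)|0x3E=0x1E7E
Completed: cp=U+1E7E (starts at byte 8)
Byte[11]=CB: 2-byte lead, need 1 cont bytes. acc=0xB
Byte[12]=99: continuation. acc=(acc<<6)|0x19=0x2D9
Completed: cp=U+02D9 (starts at byte 11)

Answer: U+0658 U+0086 U+2C172 U+1E7E U+02D9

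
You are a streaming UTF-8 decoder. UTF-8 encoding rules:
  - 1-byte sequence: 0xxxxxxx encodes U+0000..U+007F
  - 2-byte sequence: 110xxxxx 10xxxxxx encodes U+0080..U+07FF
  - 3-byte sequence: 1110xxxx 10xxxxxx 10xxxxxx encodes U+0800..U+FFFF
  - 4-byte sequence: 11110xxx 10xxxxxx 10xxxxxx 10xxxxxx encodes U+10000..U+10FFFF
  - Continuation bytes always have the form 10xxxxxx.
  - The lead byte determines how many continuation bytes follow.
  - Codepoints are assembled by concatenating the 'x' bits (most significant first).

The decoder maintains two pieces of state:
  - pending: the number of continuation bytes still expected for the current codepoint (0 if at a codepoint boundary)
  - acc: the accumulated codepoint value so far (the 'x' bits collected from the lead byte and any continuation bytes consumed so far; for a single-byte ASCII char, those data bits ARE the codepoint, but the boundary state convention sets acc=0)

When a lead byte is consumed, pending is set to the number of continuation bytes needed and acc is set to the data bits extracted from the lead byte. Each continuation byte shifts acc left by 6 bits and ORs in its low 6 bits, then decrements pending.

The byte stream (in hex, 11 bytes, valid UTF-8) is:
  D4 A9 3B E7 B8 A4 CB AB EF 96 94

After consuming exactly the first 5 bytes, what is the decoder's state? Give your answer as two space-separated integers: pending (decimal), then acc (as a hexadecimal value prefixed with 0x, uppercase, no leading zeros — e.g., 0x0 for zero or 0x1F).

Answer: 1 0x1F8

Derivation:
Byte[0]=D4: 2-byte lead. pending=1, acc=0x14
Byte[1]=A9: continuation. acc=(acc<<6)|0x29=0x529, pending=0
Byte[2]=3B: 1-byte. pending=0, acc=0x0
Byte[3]=E7: 3-byte lead. pending=2, acc=0x7
Byte[4]=B8: continuation. acc=(acc<<6)|0x38=0x1F8, pending=1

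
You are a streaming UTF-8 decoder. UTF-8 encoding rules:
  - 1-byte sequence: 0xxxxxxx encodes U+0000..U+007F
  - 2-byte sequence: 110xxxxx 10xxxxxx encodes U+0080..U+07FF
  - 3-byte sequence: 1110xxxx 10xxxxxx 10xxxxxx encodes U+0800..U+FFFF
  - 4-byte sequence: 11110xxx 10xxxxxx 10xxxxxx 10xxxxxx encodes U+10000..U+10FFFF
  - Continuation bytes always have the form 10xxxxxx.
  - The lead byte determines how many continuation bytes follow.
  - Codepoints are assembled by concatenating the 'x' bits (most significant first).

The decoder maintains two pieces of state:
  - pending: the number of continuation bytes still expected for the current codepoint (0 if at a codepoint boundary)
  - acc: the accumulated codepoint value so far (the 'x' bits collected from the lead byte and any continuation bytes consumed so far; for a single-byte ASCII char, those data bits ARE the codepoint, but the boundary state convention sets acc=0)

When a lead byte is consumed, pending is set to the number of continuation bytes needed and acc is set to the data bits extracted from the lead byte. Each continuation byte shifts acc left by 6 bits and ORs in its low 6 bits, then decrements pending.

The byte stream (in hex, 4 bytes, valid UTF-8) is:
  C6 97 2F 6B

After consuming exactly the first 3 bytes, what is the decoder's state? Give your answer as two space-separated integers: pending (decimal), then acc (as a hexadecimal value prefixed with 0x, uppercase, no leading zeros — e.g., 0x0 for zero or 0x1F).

Answer: 0 0x0

Derivation:
Byte[0]=C6: 2-byte lead. pending=1, acc=0x6
Byte[1]=97: continuation. acc=(acc<<6)|0x17=0x197, pending=0
Byte[2]=2F: 1-byte. pending=0, acc=0x0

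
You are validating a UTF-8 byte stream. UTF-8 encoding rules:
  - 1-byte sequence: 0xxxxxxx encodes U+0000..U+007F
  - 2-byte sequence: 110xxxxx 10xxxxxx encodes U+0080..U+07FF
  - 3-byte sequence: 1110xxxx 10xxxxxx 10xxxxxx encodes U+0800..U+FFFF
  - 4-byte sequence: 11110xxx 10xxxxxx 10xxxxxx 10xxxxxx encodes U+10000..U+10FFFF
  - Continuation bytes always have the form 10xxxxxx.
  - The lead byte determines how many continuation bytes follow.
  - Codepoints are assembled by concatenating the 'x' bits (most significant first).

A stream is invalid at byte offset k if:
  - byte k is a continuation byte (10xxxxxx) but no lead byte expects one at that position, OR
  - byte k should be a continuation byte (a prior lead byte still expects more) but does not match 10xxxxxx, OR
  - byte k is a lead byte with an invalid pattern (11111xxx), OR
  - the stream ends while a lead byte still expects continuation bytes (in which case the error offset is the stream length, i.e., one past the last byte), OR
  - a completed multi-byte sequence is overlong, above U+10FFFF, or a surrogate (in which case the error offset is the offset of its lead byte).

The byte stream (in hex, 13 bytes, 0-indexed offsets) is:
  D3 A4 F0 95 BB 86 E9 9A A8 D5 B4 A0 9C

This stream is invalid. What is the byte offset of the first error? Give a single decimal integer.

Byte[0]=D3: 2-byte lead, need 1 cont bytes. acc=0x13
Byte[1]=A4: continuation. acc=(acc<<6)|0x24=0x4E4
Completed: cp=U+04E4 (starts at byte 0)
Byte[2]=F0: 4-byte lead, need 3 cont bytes. acc=0x0
Byte[3]=95: continuation. acc=(acc<<6)|0x15=0x15
Byte[4]=BB: continuation. acc=(acc<<6)|0x3B=0x57B
Byte[5]=86: continuation. acc=(acc<<6)|0x06=0x15EC6
Completed: cp=U+15EC6 (starts at byte 2)
Byte[6]=E9: 3-byte lead, need 2 cont bytes. acc=0x9
Byte[7]=9A: continuation. acc=(acc<<6)|0x1A=0x25A
Byte[8]=A8: continuation. acc=(acc<<6)|0x28=0x96A8
Completed: cp=U+96A8 (starts at byte 6)
Byte[9]=D5: 2-byte lead, need 1 cont bytes. acc=0x15
Byte[10]=B4: continuation. acc=(acc<<6)|0x34=0x574
Completed: cp=U+0574 (starts at byte 9)
Byte[11]=A0: INVALID lead byte (not 0xxx/110x/1110/11110)

Answer: 11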